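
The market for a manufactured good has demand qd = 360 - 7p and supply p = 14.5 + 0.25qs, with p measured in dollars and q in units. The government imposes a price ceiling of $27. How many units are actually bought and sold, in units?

50

Rearranging supply gives qs = 4p - 58. Equilibrium: 360 - 7p = 4p - 58, so 418 = 11p and p* = 38, q* = 94.
Because the ceiling (27) lies below the market-clearing price, it is binding.
At p = 27: qd = 360 - 7·27 = 171 and qs = 4·27 - 58 = 50.
The quantity actually transacted is the short side, supply: 50.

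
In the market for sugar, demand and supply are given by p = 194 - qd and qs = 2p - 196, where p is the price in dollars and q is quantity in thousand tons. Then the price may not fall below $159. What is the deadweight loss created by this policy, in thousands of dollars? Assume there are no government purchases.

630.75

Rearranging demand gives qd = 194 - p. Equilibrium: 194 - p = 2p - 196, so 390 = 3p and p* = 130, q* = 64.
The floor of 159 is above the equilibrium price 130, so it binds.
At p = 159: qd = 194 - 159 = 35 and qs = 2·159 - 196 = 122.
Quantity traded falls to 35. At q = 35 the demand price is 194 - 35 = 159 and the supply price is (196 + 35)/2 = 115.5.
Deadweight loss = ½ · (159 - 115.5) · (64 - 35) = ½ · 43.5 · 29 = 630.75.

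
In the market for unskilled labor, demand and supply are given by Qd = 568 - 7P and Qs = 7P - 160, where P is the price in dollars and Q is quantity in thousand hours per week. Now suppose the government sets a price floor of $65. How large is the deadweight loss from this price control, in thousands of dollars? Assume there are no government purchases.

Equilibrium: 568 - 7P = 7P - 160, so 728 = 14P and P* = 52, Q* = 204.
Because the floor (65) lies above the market-clearing price, it is binding.
At P = 65: Qd = 568 - 7·65 = 113 and Qs = 7·65 - 160 = 295.
Quantity traded falls to 113. At Q = 113 the demand price is (568 - 113)/7 = 65 and the supply price is (160 + 113)/7 = 39.
Deadweight loss = ½ · (65 - 39) · (204 - 113) = ½ · 26 · 91 = 1183.

1183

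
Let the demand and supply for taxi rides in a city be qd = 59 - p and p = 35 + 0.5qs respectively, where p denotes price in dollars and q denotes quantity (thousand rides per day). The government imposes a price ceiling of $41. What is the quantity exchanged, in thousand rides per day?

Rearranging supply gives qs = 2p - 70. Without the control the market clears where 59 - p = 2p - 70, i.e. p* = 43 and q* = 16.
Since 41 < 43, the ceiling is binding.
At p = 41: qd = 59 - 41 = 18 and qs = 2·41 - 70 = 12.
The quantity actually transacted is the short side, supply: 12.

12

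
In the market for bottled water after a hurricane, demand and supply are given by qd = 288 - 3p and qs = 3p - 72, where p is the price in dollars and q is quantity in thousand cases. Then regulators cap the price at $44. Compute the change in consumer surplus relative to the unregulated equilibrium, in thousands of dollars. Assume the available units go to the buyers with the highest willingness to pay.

576

Setting quantity demanded equal to quantity supplied, 288 - 3p = 3p - 72, gives p* = 60 and q* = 108.
The ceiling of 44 is below the equilibrium price 60, so it binds.
At p = 44: qd = 288 - 3·44 = 156 and qs = 3·44 - 72 = 60.
Consumer surplus without the control is ½ · (96 - 60) · 108 = 1944.
With the ceiling, 60 units are sold at 44 (assume they go to the highest-value buyers). The demand price at q = 60 is 76, so CS = ½ · [(96 - 44) + (76 - 44)] · 60 = 2520.
Change in consumer surplus = 2520 - 1944 = 576.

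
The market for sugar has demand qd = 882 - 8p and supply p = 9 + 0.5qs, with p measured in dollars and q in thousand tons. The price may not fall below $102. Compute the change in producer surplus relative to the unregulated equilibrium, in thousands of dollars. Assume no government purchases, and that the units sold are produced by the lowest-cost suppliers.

Rearranging supply gives qs = 2p - 18. Setting quantity demanded equal to quantity supplied, 882 - 8p = 2p - 18, gives p* = 90 and q* = 162.
Since 102 > 90, the floor is binding.
At p = 102: qd = 882 - 8·102 = 66 and qs = 2·102 - 18 = 186.
Producer surplus without the control is ½ · (90 - 9) · 162 = 6561.
With the floor, 66 units are sold at 102. The supply price at q = 66 is 42, so PS = ½ · [(102 - 9) + (102 - 42)] · 66 = 5049.
Change in producer surplus = 5049 - 6561 = -1512.

-1512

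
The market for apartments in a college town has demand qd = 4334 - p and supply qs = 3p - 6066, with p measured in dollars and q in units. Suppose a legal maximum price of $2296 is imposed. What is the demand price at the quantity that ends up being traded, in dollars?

In a free market, 4334 - p = 3p - 6066 gives the equilibrium p* = 2600, q* = 1734.
Since 2296 < 2600, the ceiling is binding.
At p = 2296: qd = 4334 - 2296 = 2038 and qs = 3·2296 - 6066 = 822.
Only 822 units reach the market. On the demand curve, the marginal buyer's willingness to pay at q = 822 is (4334 - 822) = 3512.

3512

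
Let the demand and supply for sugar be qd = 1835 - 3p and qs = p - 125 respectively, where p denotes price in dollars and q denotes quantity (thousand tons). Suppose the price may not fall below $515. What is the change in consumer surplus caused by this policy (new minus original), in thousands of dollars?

In a free market, 1835 - 3p = p - 125 gives the equilibrium p* = 490, q* = 365.
The floor of 515 is above the equilibrium price 490, so it binds.
At p = 515: qd = 1835 - 3·515 = 290 and qs = 515 - 125 = 390.
Consumer surplus without the control is ½ · (1835/3 - 490) · 365 = 133225/6.
With the floor, consumers buy 290 units at 515, so CS = ½ · (1835/3 - 515) · 290 = 42050/3.
Change in consumer surplus = 42050/3 - 133225/6 = -8187.5.

-8187.5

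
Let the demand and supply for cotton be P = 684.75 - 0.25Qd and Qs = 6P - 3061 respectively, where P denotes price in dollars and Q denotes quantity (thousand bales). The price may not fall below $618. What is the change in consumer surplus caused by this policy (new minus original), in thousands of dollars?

Rearranging demand gives Qd = 2739 - 4P. Without the control the market clears where 2739 - 4P = 6P - 3061, i.e. P* = 580 and Q* = 419.
Because the floor (618) lies above the market-clearing price, it is binding.
At P = 618: Qd = 2739 - 4·618 = 267 and Qs = 6·618 - 3061 = 647.
Consumer surplus without the control is ½ · (684.75 - 580) · 419 = 21945.125.
With the floor, consumers buy 267 units at 618, so CS = ½ · (684.75 - 618) · 267 = 8911.125.
Change in consumer surplus = 8911.125 - 21945.125 = -13034.

-13034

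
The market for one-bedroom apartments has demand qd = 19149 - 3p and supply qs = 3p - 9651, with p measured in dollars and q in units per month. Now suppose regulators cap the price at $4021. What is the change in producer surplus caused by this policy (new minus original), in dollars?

-2789209.5

Setting quantity demanded equal to quantity supplied, 19149 - 3p = 3p - 9651, gives p* = 4800 and q* = 4749.
The ceiling of 4021 is below the equilibrium price 4800, so it binds.
At p = 4021: qd = 19149 - 3·4021 = 7086 and qs = 3·4021 - 9651 = 2412.
Producer surplus without the control is ½ · (4800 - 3217) · 4749 = 3758833.5.
With the ceiling, producers sell 2412 units at 4021, so PS = ½ · (4021 - 3217) · 2412 = 969624.
Change in producer surplus = 969624 - 3758833.5 = -2789209.5.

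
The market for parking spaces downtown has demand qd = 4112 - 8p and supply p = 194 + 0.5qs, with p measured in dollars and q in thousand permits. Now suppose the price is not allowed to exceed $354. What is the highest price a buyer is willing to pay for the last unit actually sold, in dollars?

474

Rearranging supply gives qs = 2p - 388. Setting quantity demanded equal to quantity supplied, 4112 - 8p = 2p - 388, gives p* = 450 and q* = 512.
Because the ceiling (354) lies below the market-clearing price, it is binding.
At p = 354: qd = 4112 - 8·354 = 1280 and qs = 2·354 - 388 = 320.
Only 320 units reach the market. On the demand curve, the marginal buyer's willingness to pay at q = 320 is (4112 - 320)/8 = 474.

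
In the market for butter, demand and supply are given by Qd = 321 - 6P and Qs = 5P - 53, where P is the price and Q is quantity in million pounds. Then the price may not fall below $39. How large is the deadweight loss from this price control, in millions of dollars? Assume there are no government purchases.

Equilibrium: 321 - 6P = 5P - 53, so 374 = 11P and P* = 34, Q* = 117.
Because the floor (39) lies above the market-clearing price, it is binding.
At P = 39: Qd = 321 - 6·39 = 87 and Qs = 5·39 - 53 = 142.
Quantity traded falls to 87. At Q = 87 the demand price is (321 - 87)/6 = 39 and the supply price is (53 + 87)/5 = 28.
Deadweight loss = ½ · (39 - 28) · (117 - 87) = ½ · 11 · 30 = 165.

165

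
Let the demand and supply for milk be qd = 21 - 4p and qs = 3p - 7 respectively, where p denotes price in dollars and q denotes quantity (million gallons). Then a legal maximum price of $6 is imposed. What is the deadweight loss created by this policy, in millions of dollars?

0

Equilibrium: 21 - 4p = 3p - 7, so 28 = 7p and p* = 4, q* = 5.
Since 6 is above p* = 4, the ceiling does not bind and the free-market outcome prevails.
Since the control does not bind, no trades are prevented and deadweight loss is zero.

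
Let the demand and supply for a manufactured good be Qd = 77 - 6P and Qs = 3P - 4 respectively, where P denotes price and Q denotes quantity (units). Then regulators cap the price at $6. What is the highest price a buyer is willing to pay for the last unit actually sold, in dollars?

Without the control the market clears where 77 - 6P = 3P - 4, i.e. P* = 9 and Q* = 23.
Since 6 < 9, the ceiling is binding.
At P = 6: Qd = 77 - 6·6 = 41 and Qs = 3·6 - 4 = 14.
Only 14 units reach the market. On the demand curve, the marginal buyer's willingness to pay at Q = 14 is (77 - 14)/6 = 10.5.

10.5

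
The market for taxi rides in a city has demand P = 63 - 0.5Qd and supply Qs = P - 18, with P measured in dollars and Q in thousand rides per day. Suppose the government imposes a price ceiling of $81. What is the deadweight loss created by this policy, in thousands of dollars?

Rearranging demand gives Qd = 126 - 2P. Without the control the market clears where 126 - 2P = P - 18, i.e. P* = 48 and Q* = 30.
The ceiling of 81 is above the equilibrium price 48, so it is not binding; the market clears at P* = 48, Q* = 30.
Since the control does not bind, no trades are prevented and deadweight loss is zero.

0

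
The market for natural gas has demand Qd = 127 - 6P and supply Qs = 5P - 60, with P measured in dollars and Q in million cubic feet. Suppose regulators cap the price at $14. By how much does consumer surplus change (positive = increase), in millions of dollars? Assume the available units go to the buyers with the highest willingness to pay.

11.25

Without the control the market clears where 127 - 6P = 5P - 60, i.e. P* = 17 and Q* = 25.
Since 14 < 17, the ceiling is binding.
At P = 14: Qd = 127 - 6·14 = 43 and Qs = 5·14 - 60 = 10.
Consumer surplus without the control is ½ · (127/6 - 17) · 25 = 625/12.
With the ceiling, 10 units are sold at 14 (assume they go to the highest-value buyers). The demand price at Q = 10 is 19.5, so CS = ½ · [(127/6 - 14) + (19.5 - 14)] · 10 = 190/3.
Change in consumer surplus = 190/3 - 625/12 = 11.25.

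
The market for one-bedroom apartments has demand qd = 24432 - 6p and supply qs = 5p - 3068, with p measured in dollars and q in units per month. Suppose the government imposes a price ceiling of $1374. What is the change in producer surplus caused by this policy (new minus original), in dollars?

-7450742

Equilibrium: 24432 - 6p = 5p - 3068, so 27500 = 11p and p* = 2500, q* = 9432.
The ceiling of 1374 is below the equilibrium price 2500, so it binds.
At p = 1374: qd = 24432 - 6·1374 = 16188 and qs = 5·1374 - 3068 = 3802.
Producer surplus without the control is ½ · (2500 - 613.6) · 9432 = 8896262.4.
With the ceiling, producers sell 3802 units at 1374, so PS = ½ · (1374 - 613.6) · 3802 = 1445520.4.
Change in producer surplus = 1445520.4 - 8896262.4 = -7450742.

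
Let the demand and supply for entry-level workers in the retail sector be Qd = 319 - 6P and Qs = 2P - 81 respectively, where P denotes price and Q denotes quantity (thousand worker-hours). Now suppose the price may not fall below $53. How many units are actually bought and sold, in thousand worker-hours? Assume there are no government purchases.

Without the control the market clears where 319 - 6P = 2P - 81, i.e. P* = 50 and Q* = 19.
The floor of 53 is above the equilibrium price 50, so it binds.
At P = 53: Qd = 319 - 6·53 = 1 and Qs = 2·53 - 81 = 25.
The quantity actually transacted is the short side, demand: 1.

1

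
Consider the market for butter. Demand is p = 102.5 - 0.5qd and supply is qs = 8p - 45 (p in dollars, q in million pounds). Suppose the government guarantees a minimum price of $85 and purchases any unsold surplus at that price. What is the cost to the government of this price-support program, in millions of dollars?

Rearranging demand gives qd = 205 - 2p. In a free market, 205 - 2p = 8p - 45 gives the equilibrium p* = 25, q* = 155.
The floor of 85 is above the equilibrium price 25, so it binds.
At p = 85: qd = 205 - 2·85 = 35 and qs = 8·85 - 45 = 635.
Surplus = qs - qd = 600.
Government expenditure = surplus × support price = 600 × 85 = 51000.

51000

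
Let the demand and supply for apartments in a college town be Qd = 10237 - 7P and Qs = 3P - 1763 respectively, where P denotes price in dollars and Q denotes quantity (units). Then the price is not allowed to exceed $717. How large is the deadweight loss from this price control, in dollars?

499905

Setting quantity demanded equal to quantity supplied, 10237 - 7P = 3P - 1763, gives P* = 1200 and Q* = 1837.
Because the ceiling (717) lies below the market-clearing price, it is binding.
At P = 717: Qd = 10237 - 7·717 = 5218 and Qs = 3·717 - 1763 = 388.
Quantity traded falls to 388. At Q = 388 the demand price is (10237 - 388)/7 = 1407 and the supply price is (1763 + 388)/3 = 717.
Deadweight loss = ½ · (1407 - 717) · (1837 - 388) = ½ · 690 · 1449 = 499905.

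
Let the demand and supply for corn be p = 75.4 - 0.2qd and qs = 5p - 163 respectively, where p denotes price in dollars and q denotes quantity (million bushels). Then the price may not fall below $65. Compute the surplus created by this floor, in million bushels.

110

Rearranging demand gives qd = 377 - 5p. Equilibrium: 377 - 5p = 5p - 163, so 540 = 10p and p* = 54, q* = 107.
Because the floor (65) lies above the market-clearing price, it is binding.
At p = 65: qd = 377 - 5·65 = 52 and qs = 5·65 - 163 = 162.
Surplus = qs - qd = 162 - 52 = 110.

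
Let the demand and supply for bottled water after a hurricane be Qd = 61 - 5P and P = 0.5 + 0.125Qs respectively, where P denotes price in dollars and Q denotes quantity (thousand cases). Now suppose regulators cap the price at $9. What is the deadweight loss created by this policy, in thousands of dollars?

Rearranging supply gives Qs = 8P - 4. In a free market, 61 - 5P = 8P - 4 gives the equilibrium P* = 5, Q* = 36.
The ceiling of 9 is above the equilibrium price 5, so it is not binding; the market clears at P* = 5, Q* = 36.
Since the control does not bind, no trades are prevented and deadweight loss is zero.

0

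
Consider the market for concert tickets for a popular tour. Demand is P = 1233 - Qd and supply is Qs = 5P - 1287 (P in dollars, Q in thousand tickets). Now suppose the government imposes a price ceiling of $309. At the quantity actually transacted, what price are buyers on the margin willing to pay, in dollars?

975

Rearranging demand gives Qd = 1233 - P. In a free market, 1233 - P = 5P - 1287 gives the equilibrium P* = 420, Q* = 813.
Because the ceiling (309) lies below the market-clearing price, it is binding.
At P = 309: Qd = 1233 - 309 = 924 and Qs = 5·309 - 1287 = 258.
Only 258 units reach the market. On the demand curve, the marginal buyer's willingness to pay at Q = 258 is (1233 - 258) = 975.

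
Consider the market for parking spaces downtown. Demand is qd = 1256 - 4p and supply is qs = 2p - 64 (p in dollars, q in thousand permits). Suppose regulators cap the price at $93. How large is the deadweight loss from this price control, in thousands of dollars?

Setting quantity demanded equal to quantity supplied, 1256 - 4p = 2p - 64, gives p* = 220 and q* = 376.
The ceiling of 93 is below the equilibrium price 220, so it binds.
At p = 93: qd = 1256 - 4·93 = 884 and qs = 2·93 - 64 = 122.
Quantity traded falls to 122. At q = 122 the demand price is (1256 - 122)/4 = 283.5 and the supply price is (64 + 122)/2 = 93.
Deadweight loss = ½ · (283.5 - 93) · (376 - 122) = ½ · 190.5 · 254 = 24193.5.

24193.5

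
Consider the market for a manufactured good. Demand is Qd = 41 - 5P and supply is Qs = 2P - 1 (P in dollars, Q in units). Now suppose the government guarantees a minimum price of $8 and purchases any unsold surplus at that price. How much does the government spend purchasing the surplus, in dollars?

112

Without the control the market clears where 41 - 5P = 2P - 1, i.e. P* = 6 and Q* = 11.
Because the floor (8) lies above the market-clearing price, it is binding.
At P = 8: Qd = 41 - 5·8 = 1 and Qs = 2·8 - 1 = 15.
Surplus = Qs - Qd = 14.
Government expenditure = surplus × support price = 14 × 8 = 112.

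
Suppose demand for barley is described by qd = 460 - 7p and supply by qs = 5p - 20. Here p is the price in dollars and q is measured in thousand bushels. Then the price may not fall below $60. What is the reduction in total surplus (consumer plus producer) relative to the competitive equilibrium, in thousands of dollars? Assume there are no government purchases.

Without the control the market clears where 460 - 7p = 5p - 20, i.e. p* = 40 and q* = 180.
Because the floor (60) lies above the market-clearing price, it is binding.
At p = 60: qd = 460 - 7·60 = 40 and qs = 5·60 - 20 = 280.
Quantity traded falls to 40. At q = 40 the demand price is (460 - 40)/7 = 60 and the supply price is (20 + 40)/5 = 12.
Deadweight loss = ½ · (60 - 12) · (180 - 40) = ½ · 48 · 140 = 3360.

3360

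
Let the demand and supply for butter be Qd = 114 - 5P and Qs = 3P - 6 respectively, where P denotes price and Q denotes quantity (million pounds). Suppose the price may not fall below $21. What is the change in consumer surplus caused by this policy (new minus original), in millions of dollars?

-144

In a free market, 114 - 5P = 3P - 6 gives the equilibrium P* = 15, Q* = 39.
Because the floor (21) lies above the market-clearing price, it is binding.
At P = 21: Qd = 114 - 5·21 = 9 and Qs = 3·21 - 6 = 57.
Consumer surplus without the control is ½ · (22.8 - 15) · 39 = 152.1.
With the floor, consumers buy 9 units at 21, so CS = ½ · (22.8 - 21) · 9 = 8.1.
Change in consumer surplus = 8.1 - 152.1 = -144.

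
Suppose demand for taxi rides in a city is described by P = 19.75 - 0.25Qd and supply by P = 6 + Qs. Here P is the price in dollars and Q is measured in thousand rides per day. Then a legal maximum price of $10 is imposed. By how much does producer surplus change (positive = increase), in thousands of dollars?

Rearranging demand gives Qd = 79 - 4P; rearranging supply gives Qs = P - 6. Equilibrium: 79 - 4P = P - 6, so 85 = 5P and P* = 17, Q* = 11.
Since 10 < 17, the ceiling is binding.
At P = 10: Qd = 79 - 4·10 = 39 and Qs = 10 - 6 = 4.
Producer surplus without the control is ½ · (17 - 6) · 11 = 60.5.
With the ceiling, producers sell 4 units at 10, so PS = ½ · (10 - 6) · 4 = 8.
Change in producer surplus = 8 - 60.5 = -52.5.

-52.5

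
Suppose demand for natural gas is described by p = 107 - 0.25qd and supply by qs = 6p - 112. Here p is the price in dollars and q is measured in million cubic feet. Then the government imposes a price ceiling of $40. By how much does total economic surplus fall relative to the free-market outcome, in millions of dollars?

Rearranging demand gives qd = 428 - 4p. Without the control the market clears where 428 - 4p = 6p - 112, i.e. p* = 54 and q* = 212.
The ceiling of 40 is below the equilibrium price 54, so it binds.
At p = 40: qd = 428 - 4·40 = 268 and qs = 6·40 - 112 = 128.
Quantity traded falls to 128. At q = 128 the demand price is (428 - 128)/4 = 75 and the supply price is (112 + 128)/6 = 40.
Deadweight loss = ½ · (75 - 40) · (212 - 128) = ½ · 35 · 84 = 1470.

1470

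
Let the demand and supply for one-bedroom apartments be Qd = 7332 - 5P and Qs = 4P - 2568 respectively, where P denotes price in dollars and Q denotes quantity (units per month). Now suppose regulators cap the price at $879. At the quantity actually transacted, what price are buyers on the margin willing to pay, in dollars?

In a free market, 7332 - 5P = 4P - 2568 gives the equilibrium P* = 1100, Q* = 1832.
Since 879 < 1100, the ceiling is binding.
At P = 879: Qd = 7332 - 5·879 = 2937 and Qs = 4·879 - 2568 = 948.
Only 948 units reach the market. On the demand curve, the marginal buyer's willingness to pay at Q = 948 is (7332 - 948)/5 = 1276.8.

1276.8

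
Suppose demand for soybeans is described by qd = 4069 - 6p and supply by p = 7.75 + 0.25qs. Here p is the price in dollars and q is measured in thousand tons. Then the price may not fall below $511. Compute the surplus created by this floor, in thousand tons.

1010

Rearranging supply gives qs = 4p - 31. Setting quantity demanded equal to quantity supplied, 4069 - 6p = 4p - 31, gives p* = 410 and q* = 1609.
The floor of 511 is above the equilibrium price 410, so it binds.
At p = 511: qd = 4069 - 6·511 = 1003 and qs = 4·511 - 31 = 2013.
Surplus = qs - qd = 2013 - 1003 = 1010.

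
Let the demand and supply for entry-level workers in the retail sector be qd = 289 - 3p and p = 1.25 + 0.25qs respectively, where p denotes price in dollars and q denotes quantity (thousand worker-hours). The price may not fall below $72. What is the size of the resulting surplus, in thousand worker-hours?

Rearranging supply gives qs = 4p - 5. Equilibrium: 289 - 3p = 4p - 5, so 294 = 7p and p* = 42, q* = 163.
Since 72 > 42, the floor is binding.
At p = 72: qd = 289 - 3·72 = 73 and qs = 4·72 - 5 = 283.
Surplus = qs - qd = 283 - 73 = 210.

210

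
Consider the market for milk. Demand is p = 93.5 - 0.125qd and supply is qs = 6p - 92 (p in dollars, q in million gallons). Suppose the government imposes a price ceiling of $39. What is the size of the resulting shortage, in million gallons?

294

Rearranging demand gives qd = 748 - 8p. Without the control the market clears where 748 - 8p = 6p - 92, i.e. p* = 60 and q* = 268.
Because the ceiling (39) lies below the market-clearing price, it is binding.
At p = 39: qd = 748 - 8·39 = 436 and qs = 6·39 - 92 = 142.
Shortage = qd - qs = 436 - 142 = 294.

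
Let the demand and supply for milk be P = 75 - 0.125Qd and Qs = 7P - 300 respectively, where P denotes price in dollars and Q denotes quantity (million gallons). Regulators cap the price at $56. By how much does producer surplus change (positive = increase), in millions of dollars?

Rearranging demand gives Qd = 600 - 8P. Equilibrium: 600 - 8P = 7P - 300, so 900 = 15P and P* = 60, Q* = 120.
Since 56 < 60, the ceiling is binding.
At P = 56: Qd = 600 - 8·56 = 152 and Qs = 7·56 - 300 = 92.
Producer surplus without the control is ½ · (60 - 300/7) · 120 = 7200/7.
With the ceiling, producers sell 92 units at 56, so PS = ½ · (56 - 300/7) · 92 = 4232/7.
Change in producer surplus = 4232/7 - 7200/7 = -424.

-424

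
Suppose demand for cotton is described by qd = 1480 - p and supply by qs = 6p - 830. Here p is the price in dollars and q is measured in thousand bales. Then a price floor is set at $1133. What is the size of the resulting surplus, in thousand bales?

In a free market, 1480 - p = 6p - 830 gives the equilibrium p* = 330, q* = 1150.
Because the floor (1133) lies above the market-clearing price, it is binding.
At p = 1133: qd = 1480 - 1133 = 347 and qs = 6·1133 - 830 = 5968.
Surplus = qs - qd = 5968 - 347 = 5621.

5621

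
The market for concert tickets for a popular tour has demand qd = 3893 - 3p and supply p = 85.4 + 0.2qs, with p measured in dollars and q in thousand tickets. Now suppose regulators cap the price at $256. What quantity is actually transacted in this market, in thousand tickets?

Rearranging supply gives qs = 5p - 427. Equilibrium: 3893 - 3p = 5p - 427, so 4320 = 8p and p* = 540, q* = 2273.
Since 256 < 540, the ceiling is binding.
At p = 256: qd = 3893 - 3·256 = 3125 and qs = 5·256 - 427 = 853.
The quantity actually transacted is the short side, supply: 853.

853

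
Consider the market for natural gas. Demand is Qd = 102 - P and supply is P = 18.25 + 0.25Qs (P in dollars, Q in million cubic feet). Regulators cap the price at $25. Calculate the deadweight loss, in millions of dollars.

1000

Rearranging supply gives Qs = 4P - 73. Setting quantity demanded equal to quantity supplied, 102 - P = 4P - 73, gives P* = 35 and Q* = 67.
The ceiling of 25 is below the equilibrium price 35, so it binds.
At P = 25: Qd = 102 - 25 = 77 and Qs = 4·25 - 73 = 27.
Quantity traded falls to 27. At Q = 27 the demand price is 102 - 27 = 75 and the supply price is (73 + 27)/4 = 25.
Deadweight loss = ½ · (75 - 25) · (67 - 27) = ½ · 50 · 40 = 1000.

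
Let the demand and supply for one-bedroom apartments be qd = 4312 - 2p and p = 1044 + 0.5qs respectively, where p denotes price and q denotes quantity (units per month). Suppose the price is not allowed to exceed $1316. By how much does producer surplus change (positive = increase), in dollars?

-235152

Rearranging supply gives qs = 2p - 2088. Equilibrium: 4312 - 2p = 2p - 2088, so 6400 = 4p and p* = 1600, q* = 1112.
Since 1316 < 1600, the ceiling is binding.
At p = 1316: qd = 4312 - 2·1316 = 1680 and qs = 2·1316 - 2088 = 544.
Producer surplus without the control is ½ · (1600 - 1044) · 1112 = 309136.
With the ceiling, producers sell 544 units at 1316, so PS = ½ · (1316 - 1044) · 544 = 73984.
Change in producer surplus = 73984 - 309136 = -235152.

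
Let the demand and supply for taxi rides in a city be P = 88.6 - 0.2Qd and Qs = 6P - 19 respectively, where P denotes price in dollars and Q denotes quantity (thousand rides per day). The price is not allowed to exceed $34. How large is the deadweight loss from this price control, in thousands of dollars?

Rearranging demand gives Qd = 443 - 5P. Without the control the market clears where 443 - 5P = 6P - 19, i.e. P* = 42 and Q* = 233.
Because the ceiling (34) lies below the market-clearing price, it is binding.
At P = 34: Qd = 443 - 5·34 = 273 and Qs = 6·34 - 19 = 185.
Quantity traded falls to 185. At Q = 185 the demand price is (443 - 185)/5 = 51.6 and the supply price is (19 + 185)/6 = 34.
Deadweight loss = ½ · (51.6 - 34) · (233 - 185) = ½ · 17.6 · 48 = 422.4.

422.4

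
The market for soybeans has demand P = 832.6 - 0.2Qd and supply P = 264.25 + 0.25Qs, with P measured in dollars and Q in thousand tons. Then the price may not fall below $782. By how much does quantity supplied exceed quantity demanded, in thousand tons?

1818

Rearranging demand gives Qd = 4163 - 5P; rearranging supply gives Qs = 4P - 1057. Setting quantity demanded equal to quantity supplied, 4163 - 5P = 4P - 1057, gives P* = 580 and Q* = 1263.
Because the floor (782) lies above the market-clearing price, it is binding.
At P = 782: Qd = 4163 - 5·782 = 253 and Qs = 4·782 - 1057 = 2071.
Surplus = Qs - Qd = 2071 - 253 = 1818.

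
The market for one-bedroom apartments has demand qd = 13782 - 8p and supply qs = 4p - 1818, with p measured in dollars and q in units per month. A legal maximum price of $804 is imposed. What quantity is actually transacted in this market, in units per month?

Equilibrium: 13782 - 8p = 4p - 1818, so 15600 = 12p and p* = 1300, q* = 3382.
Because the ceiling (804) lies below the market-clearing price, it is binding.
At p = 804: qd = 13782 - 8·804 = 7350 and qs = 4·804 - 1818 = 1398.
The quantity actually transacted is the short side, supply: 1398.

1398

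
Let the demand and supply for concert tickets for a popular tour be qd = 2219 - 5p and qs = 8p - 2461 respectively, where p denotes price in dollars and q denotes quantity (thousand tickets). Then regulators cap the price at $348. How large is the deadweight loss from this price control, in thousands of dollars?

1497.6

In a free market, 2219 - 5p = 8p - 2461 gives the equilibrium p* = 360, q* = 419.
Since 348 < 360, the ceiling is binding.
At p = 348: qd = 2219 - 5·348 = 479 and qs = 8·348 - 2461 = 323.
Quantity traded falls to 323. At q = 323 the demand price is (2219 - 323)/5 = 379.2 and the supply price is (2461 + 323)/8 = 348.
Deadweight loss = ½ · (379.2 - 348) · (419 - 323) = ½ · 31.2 · 96 = 1497.6.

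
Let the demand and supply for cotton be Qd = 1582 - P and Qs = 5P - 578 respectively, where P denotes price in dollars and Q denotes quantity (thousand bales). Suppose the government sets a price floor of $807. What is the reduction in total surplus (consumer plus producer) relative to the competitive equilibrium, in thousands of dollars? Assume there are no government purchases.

Setting quantity demanded equal to quantity supplied, 1582 - P = 5P - 578, gives P* = 360 and Q* = 1222.
Because the floor (807) lies above the market-clearing price, it is binding.
At P = 807: Qd = 1582 - 807 = 775 and Qs = 5·807 - 578 = 3457.
Quantity traded falls to 775. At Q = 775 the demand price is 1582 - 775 = 807 and the supply price is (578 + 775)/5 = 270.6.
Deadweight loss = ½ · (807 - 270.6) · (1222 - 775) = ½ · 536.4 · 447 = 119885.4.

119885.4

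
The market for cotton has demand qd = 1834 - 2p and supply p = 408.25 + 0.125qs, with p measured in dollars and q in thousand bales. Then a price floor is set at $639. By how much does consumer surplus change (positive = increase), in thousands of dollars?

Rearranging supply gives qs = 8p - 3266. Equilibrium: 1834 - 2p = 8p - 3266, so 5100 = 10p and p* = 510, q* = 814.
Because the floor (639) lies above the market-clearing price, it is binding.
At p = 639: qd = 1834 - 2·639 = 556 and qs = 8·639 - 3266 = 1846.
Consumer surplus without the control is ½ · (917 - 510) · 814 = 165649.
With the floor, consumers buy 556 units at 639, so CS = ½ · (917 - 639) · 556 = 77284.
Change in consumer surplus = 77284 - 165649 = -88365.

-88365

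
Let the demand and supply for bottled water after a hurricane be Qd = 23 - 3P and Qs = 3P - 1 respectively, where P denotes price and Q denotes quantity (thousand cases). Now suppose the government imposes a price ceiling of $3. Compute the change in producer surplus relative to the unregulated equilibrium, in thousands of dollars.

In a free market, 23 - 3P = 3P - 1 gives the equilibrium P* = 4, Q* = 11.
Because the ceiling (3) lies below the market-clearing price, it is binding.
At P = 3: Qd = 23 - 3·3 = 14 and Qs = 3·3 - 1 = 8.
Producer surplus without the control is ½ · (4 - 1/3) · 11 = 121/6.
With the ceiling, producers sell 8 units at 3, so PS = ½ · (3 - 1/3) · 8 = 32/3.
Change in producer surplus = 32/3 - 121/6 = -9.5.

-9.5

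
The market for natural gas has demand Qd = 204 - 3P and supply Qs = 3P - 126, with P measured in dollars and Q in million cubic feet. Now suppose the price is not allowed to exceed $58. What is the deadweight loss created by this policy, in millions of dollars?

In a free market, 204 - 3P = 3P - 126 gives the equilibrium P* = 55, Q* = 39.
Since 58 is above P* = 55, the ceiling does not bind and the free-market outcome prevails.
Since the control does not bind, no trades are prevented and deadweight loss is zero.

0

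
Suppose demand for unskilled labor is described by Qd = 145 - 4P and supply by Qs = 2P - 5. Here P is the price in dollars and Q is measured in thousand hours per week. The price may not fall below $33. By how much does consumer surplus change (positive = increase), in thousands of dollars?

In a free market, 145 - 4P = 2P - 5 gives the equilibrium P* = 25, Q* = 45.
Since 33 > 25, the floor is binding.
At P = 33: Qd = 145 - 4·33 = 13 and Qs = 2·33 - 5 = 61.
Consumer surplus without the control is ½ · (36.25 - 25) · 45 = 253.125.
With the floor, consumers buy 13 units at 33, so CS = ½ · (36.25 - 33) · 13 = 21.125.
Change in consumer surplus = 21.125 - 253.125 = -232.

-232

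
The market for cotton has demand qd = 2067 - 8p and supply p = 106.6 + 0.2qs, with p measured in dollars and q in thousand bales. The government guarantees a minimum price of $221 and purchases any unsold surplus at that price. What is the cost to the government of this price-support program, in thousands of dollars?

Rearranging supply gives qs = 5p - 533. Setting quantity demanded equal to quantity supplied, 2067 - 8p = 5p - 533, gives p* = 200 and q* = 467.
The floor of 221 is above the equilibrium price 200, so it binds.
At p = 221: qd = 2067 - 8·221 = 299 and qs = 5·221 - 533 = 572.
Surplus = qs - qd = 273.
Government expenditure = surplus × support price = 273 × 221 = 60333.

60333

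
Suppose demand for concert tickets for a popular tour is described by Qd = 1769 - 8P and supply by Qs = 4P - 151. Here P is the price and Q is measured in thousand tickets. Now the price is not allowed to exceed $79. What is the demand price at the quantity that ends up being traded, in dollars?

200.5

Setting quantity demanded equal to quantity supplied, 1769 - 8P = 4P - 151, gives P* = 160 and Q* = 489.
Because the ceiling (79) lies below the market-clearing price, it is binding.
At P = 79: Qd = 1769 - 8·79 = 1137 and Qs = 4·79 - 151 = 165.
Only 165 units reach the market. On the demand curve, the marginal buyer's willingness to pay at Q = 165 is (1769 - 165)/8 = 200.5.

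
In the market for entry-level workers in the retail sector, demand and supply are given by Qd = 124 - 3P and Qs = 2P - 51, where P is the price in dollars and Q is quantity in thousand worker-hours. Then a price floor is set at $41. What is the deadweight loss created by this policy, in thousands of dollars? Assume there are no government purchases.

In a free market, 124 - 3P = 2P - 51 gives the equilibrium P* = 35, Q* = 19.
The floor of 41 is above the equilibrium price 35, so it binds.
At P = 41: Qd = 124 - 3·41 = 1 and Qs = 2·41 - 51 = 31.
Quantity traded falls to 1. At Q = 1 the demand price is (124 - 1)/3 = 41 and the supply price is (51 + 1)/2 = 26.
Deadweight loss = ½ · (41 - 26) · (19 - 1) = ½ · 15 · 18 = 135.

135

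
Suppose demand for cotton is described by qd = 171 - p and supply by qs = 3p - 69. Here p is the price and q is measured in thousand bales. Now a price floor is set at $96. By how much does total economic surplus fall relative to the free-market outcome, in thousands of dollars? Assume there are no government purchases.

864

In a free market, 171 - p = 3p - 69 gives the equilibrium p* = 60, q* = 111.
Because the floor (96) lies above the market-clearing price, it is binding.
At p = 96: qd = 171 - 96 = 75 and qs = 3·96 - 69 = 219.
Quantity traded falls to 75. At q = 75 the demand price is 171 - 75 = 96 and the supply price is (69 + 75)/3 = 48.
Deadweight loss = ½ · (96 - 48) · (111 - 75) = ½ · 48 · 36 = 864.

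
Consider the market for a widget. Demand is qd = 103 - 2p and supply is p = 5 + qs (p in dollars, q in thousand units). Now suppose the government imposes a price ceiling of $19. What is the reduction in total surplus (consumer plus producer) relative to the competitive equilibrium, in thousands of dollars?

Rearranging supply gives qs = p - 5. Without the control the market clears where 103 - 2p = p - 5, i.e. p* = 36 and q* = 31.
Because the ceiling (19) lies below the market-clearing price, it is binding.
At p = 19: qd = 103 - 2·19 = 65 and qs = 19 - 5 = 14.
Quantity traded falls to 14. At q = 14 the demand price is (103 - 14)/2 = 44.5 and the supply price is 5 + 14 = 19.
Deadweight loss = ½ · (44.5 - 19) · (31 - 14) = ½ · 25.5 · 17 = 216.75.

216.75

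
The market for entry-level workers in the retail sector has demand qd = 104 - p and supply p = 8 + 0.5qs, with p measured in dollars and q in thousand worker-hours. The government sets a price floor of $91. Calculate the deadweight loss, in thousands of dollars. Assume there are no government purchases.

1950.75

Rearranging supply gives qs = 2p - 16. Equilibrium: 104 - p = 2p - 16, so 120 = 3p and p* = 40, q* = 64.
Because the floor (91) lies above the market-clearing price, it is binding.
At p = 91: qd = 104 - 91 = 13 and qs = 2·91 - 16 = 166.
Quantity traded falls to 13. At q = 13 the demand price is 104 - 13 = 91 and the supply price is (16 + 13)/2 = 14.5.
Deadweight loss = ½ · (91 - 14.5) · (64 - 13) = ½ · 76.5 · 51 = 1950.75.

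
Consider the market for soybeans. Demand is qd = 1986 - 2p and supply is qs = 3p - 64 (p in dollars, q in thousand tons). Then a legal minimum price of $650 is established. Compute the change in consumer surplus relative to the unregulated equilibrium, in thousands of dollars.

-222240

Without the control the market clears where 1986 - 2p = 3p - 64, i.e. p* = 410 and q* = 1166.
The floor of 650 is above the equilibrium price 410, so it binds.
At p = 650: qd = 1986 - 2·650 = 686 and qs = 3·650 - 64 = 1886.
Consumer surplus without the control is ½ · (993 - 410) · 1166 = 339889.
With the floor, consumers buy 686 units at 650, so CS = ½ · (993 - 650) · 686 = 117649.
Change in consumer surplus = 117649 - 339889 = -222240.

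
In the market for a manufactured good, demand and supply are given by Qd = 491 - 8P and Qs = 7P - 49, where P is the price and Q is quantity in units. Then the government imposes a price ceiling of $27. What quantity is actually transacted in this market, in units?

Equilibrium: 491 - 8P = 7P - 49, so 540 = 15P and P* = 36, Q* = 203.
Because the ceiling (27) lies below the market-clearing price, it is binding.
At P = 27: Qd = 491 - 8·27 = 275 and Qs = 7·27 - 49 = 140.
The quantity actually transacted is the short side, supply: 140.

140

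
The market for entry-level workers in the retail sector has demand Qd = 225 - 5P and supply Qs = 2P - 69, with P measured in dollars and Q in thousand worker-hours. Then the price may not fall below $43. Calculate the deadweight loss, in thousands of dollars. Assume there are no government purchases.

8.75

Equilibrium: 225 - 5P = 2P - 69, so 294 = 7P and P* = 42, Q* = 15.
Since 43 > 42, the floor is binding.
At P = 43: Qd = 225 - 5·43 = 10 and Qs = 2·43 - 69 = 17.
Quantity traded falls to 10. At Q = 10 the demand price is (225 - 10)/5 = 43 and the supply price is (69 + 10)/2 = 39.5.
Deadweight loss = ½ · (43 - 39.5) · (15 - 10) = ½ · 3.5 · 5 = 8.75.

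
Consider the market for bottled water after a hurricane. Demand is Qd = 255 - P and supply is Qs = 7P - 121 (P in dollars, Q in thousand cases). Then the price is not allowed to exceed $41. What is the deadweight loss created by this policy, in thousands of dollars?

1008

In a free market, 255 - P = 7P - 121 gives the equilibrium P* = 47, Q* = 208.
Since 41 < 47, the ceiling is binding.
At P = 41: Qd = 255 - 41 = 214 and Qs = 7·41 - 121 = 166.
Quantity traded falls to 166. At Q = 166 the demand price is 255 - 166 = 89 and the supply price is (121 + 166)/7 = 41.
Deadweight loss = ½ · (89 - 41) · (208 - 166) = ½ · 48 · 42 = 1008.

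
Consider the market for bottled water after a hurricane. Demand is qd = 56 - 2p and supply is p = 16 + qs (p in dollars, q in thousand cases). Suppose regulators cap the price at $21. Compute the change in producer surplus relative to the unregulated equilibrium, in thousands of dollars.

-19.5

Rearranging supply gives qs = p - 16. Setting quantity demanded equal to quantity supplied, 56 - 2p = p - 16, gives p* = 24 and q* = 8.
The ceiling of 21 is below the equilibrium price 24, so it binds.
At p = 21: qd = 56 - 2·21 = 14 and qs = 21 - 16 = 5.
Producer surplus without the control is ½ · (24 - 16) · 8 = 32.
With the ceiling, producers sell 5 units at 21, so PS = ½ · (21 - 16) · 5 = 12.5.
Change in producer surplus = 12.5 - 32 = -19.5.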